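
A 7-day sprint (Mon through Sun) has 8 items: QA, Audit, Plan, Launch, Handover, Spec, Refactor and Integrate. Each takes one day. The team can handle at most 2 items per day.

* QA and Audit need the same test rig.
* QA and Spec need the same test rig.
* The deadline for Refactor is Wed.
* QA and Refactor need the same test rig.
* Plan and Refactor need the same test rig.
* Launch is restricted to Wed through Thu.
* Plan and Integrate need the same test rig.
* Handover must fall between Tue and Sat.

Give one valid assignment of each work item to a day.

Spec -> Thu; Refactor -> Mon; Launch -> Wed; Handover -> Tue; Audit -> Mon; Plan -> Wed; Integrate -> Thu; QA -> Tue

Checking: QA(Tue) != Spec(Thu); Plan(Wed) != Integrate(Thu); QA(Tue) != Audit(Mon); Plan(Wed) != Refactor(Mon); QA(Tue) != Refactor(Mon); Launch=Wed in [Wed,Thu]; Refactor=Mon in [Mon,Wed]; Handover=Tue in [Tue,Sat]; max 2 per day (cap 2).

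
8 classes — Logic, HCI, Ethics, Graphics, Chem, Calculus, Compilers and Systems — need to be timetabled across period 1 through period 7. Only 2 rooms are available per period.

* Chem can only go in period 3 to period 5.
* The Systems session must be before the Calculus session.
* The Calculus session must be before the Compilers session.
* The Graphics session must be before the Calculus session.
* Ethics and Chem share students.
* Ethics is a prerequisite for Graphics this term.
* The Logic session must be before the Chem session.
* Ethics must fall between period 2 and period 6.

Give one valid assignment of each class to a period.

HCI=period 2; Ethics=period 2; Logic=period 1; Compilers=period 5; Chem=period 3; Calculus=period 4; Systems=period 1; Graphics=period 3

Checking: Systems(period 1) before Calculus(period 4); Logic(period 1) before Chem(period 3); Ethics(period 2) before Graphics(period 3); Graphics(period 3) before Calculus(period 4); Calculus(period 4) before Compilers(period 5); Ethics(period 2) != Chem(period 3); Chem=period 3 in [period 3,period 5]; Ethics=period 2 in [period 2,period 6]; max 2 per period (cap 2).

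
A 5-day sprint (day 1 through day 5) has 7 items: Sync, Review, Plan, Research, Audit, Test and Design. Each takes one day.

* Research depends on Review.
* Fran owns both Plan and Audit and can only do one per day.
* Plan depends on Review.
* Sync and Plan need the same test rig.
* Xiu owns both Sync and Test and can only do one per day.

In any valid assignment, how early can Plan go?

day 2

Precedence pushes Plan to at least day 2.
Plan at day 2 is achievable: Sync=day 1, Plan=day 2, Design=day 1, Test=day 2, Audit=day 1, Research=day 2, Review=day 1.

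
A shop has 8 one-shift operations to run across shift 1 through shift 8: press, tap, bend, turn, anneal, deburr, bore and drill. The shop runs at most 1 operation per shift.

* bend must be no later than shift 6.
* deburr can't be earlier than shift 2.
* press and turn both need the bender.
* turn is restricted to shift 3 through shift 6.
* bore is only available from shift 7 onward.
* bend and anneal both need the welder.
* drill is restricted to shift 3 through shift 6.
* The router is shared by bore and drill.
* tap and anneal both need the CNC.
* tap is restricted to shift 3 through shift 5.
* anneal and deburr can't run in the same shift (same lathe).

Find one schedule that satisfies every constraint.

press=shift 6, bend=shift 1, bore=shift 7, drill=shift 5, deburr=shift 2, tap=shift 3, turn=shift 4, anneal=shift 8

Checking: anneal(shift 8) != deburr(shift 2); bend(shift 1) != anneal(shift 8); bore(shift 7) != drill(shift 5); press(shift 6) != turn(shift 4); tap(shift 3) != anneal(shift 8); drill=shift 5 in [shift 3,shift 6]; deburr=shift 2 in [shift 2,shift 8]; tap=shift 3 in [shift 3,shift 5]; bend=shift 1 in [shift 1,shift 6]; bore=shift 7 in [shift 7,shift 8]; turn=shift 4 in [shift 3,shift 6]; max 1 per shift (cap 1).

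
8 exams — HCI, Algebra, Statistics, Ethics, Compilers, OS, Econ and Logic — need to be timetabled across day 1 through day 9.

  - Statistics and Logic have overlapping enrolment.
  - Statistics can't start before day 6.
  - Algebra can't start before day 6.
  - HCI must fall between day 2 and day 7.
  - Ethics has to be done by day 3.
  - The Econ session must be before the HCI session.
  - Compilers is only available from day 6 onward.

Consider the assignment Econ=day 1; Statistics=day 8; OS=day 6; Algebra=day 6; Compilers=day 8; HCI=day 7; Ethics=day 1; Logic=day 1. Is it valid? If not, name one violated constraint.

The Econ session must be before the HCI session — holds.
Algebra can't start before day 6 — holds.
Ethics has to be done by day 3 — holds.
HCI must fall between day 2 and day 7 — holds.
Compilers is only available from day 6 onward — holds.
Statistics can't start before day 6 — holds.
Statistics and Logic have overlapping enrolment — holds.

Yes, all constraints hold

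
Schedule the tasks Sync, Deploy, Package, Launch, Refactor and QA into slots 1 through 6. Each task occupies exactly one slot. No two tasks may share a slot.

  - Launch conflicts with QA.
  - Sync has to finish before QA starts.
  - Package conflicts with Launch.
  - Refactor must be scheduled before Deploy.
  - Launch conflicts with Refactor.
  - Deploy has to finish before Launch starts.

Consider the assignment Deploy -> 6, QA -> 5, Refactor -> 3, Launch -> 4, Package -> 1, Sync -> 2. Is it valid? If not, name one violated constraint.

No. Deploy has to finish before Launch starts is not satisfied.

Deploy has to finish before Launch starts — violated.
Launch conflicts with Refactor — holds.
Launch conflicts with QA — holds.
Sync has to finish before QA starts — holds.
No two tasks may share a slot — holds.
Package conflicts with Launch — holds.
Refactor must be scheduled before Deploy — holds.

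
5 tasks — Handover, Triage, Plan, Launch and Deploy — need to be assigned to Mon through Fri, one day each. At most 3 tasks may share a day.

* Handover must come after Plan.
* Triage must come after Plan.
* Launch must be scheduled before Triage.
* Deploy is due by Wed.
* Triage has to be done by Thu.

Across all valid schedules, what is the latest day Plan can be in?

Wed

Downstream work caps Plan at Wed.
Plan at Wed is achievable: Triage in Thu; Launch in Mon; Deploy in Mon; Plan in Wed; Handover in Thu.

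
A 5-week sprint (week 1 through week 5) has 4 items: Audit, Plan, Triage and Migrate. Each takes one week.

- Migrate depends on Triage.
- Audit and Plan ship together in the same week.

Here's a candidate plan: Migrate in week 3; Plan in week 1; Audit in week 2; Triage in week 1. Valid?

Audit and Plan ship together in the same week — violated.
Migrate depends on Triage — holds.

No. Audit and Plan ship together in the same week is not satisfied.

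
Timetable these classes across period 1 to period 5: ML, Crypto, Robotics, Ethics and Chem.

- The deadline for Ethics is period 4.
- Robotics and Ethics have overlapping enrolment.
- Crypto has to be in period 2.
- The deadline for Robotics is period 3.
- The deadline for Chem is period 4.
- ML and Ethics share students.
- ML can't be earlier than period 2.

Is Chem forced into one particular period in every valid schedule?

Chem can be period 1 (e.g. ML=period 2, Chem=period 1, Ethics=period 3, Robotics=period 1, Crypto=period 2) or period 2 (e.g. Chem -> period 2, Robotics -> period 1, ML -> period 2, Crypto -> period 2, Ethics -> period 3).

No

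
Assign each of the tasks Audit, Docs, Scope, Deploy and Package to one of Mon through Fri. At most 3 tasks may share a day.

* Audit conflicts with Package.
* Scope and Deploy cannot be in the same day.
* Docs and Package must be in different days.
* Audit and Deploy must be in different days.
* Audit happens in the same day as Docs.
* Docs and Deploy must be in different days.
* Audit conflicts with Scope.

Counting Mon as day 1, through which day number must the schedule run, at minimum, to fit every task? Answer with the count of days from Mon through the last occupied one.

3

With at most 3 per day and 5 tasks, at least 2 days are needed.
Could 2 days be enough, i.e. nothing placed later than Tue? No: Audit, Scope and Deploy must all be in different days (Audit/Scope can't share; Audit/Deploy can't share; Scope/Deploy can't share), but only 2 days are available: 3 tasks can't fit in 2 distinct days.
So 2 days is not enough.
3 works (last occupied day: Wed): for example Audit in Mon; Package in Tue; Scope in Tue; Docs in Mon; Deploy in Wed.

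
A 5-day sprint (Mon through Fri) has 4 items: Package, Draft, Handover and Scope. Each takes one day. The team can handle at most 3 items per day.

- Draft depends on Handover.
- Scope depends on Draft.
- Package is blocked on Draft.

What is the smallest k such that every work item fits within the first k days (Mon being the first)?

The precedence chain requires at least 3 distinct days.
With at most 3 per day and 4 work items, at least 2 days are needed.
3 works (last occupied day: Wed): for example Scope in Wed, Package in Wed, Draft in Tue, Handover in Mon.

3 days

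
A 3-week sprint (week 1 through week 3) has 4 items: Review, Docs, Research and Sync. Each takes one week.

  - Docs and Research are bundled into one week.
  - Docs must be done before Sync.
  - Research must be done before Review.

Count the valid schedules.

5

Splitting on Review: it can be week 2 (2), week 3 (3). Listing each branch's schedules as (Docs, Research, Sync) by week number:
Review=week 2: (1,1,2) (1,1,3) — 2.
Review=week 3: (1,1,2) (1,1,3) (2,2,3) — 3.
Summing: 2 + 3 = 5.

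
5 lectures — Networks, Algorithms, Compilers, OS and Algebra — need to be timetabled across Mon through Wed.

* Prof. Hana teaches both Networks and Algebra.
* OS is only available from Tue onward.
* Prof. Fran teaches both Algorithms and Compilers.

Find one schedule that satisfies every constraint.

Compilers -> Tue, Networks -> Mon, OS -> Tue, Algorithms -> Mon, Algebra -> Tue

Checking: Algorithms(Mon) != Compilers(Tue); Networks(Mon) != Algebra(Tue); OS=Tue in [Tue,Wed].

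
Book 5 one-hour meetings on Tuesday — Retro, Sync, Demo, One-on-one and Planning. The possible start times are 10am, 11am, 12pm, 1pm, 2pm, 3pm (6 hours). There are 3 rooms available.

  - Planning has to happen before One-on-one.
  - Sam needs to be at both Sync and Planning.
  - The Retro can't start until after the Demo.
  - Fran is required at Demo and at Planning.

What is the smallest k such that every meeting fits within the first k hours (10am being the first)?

3

The precedence chain requires at least 2 distinct hours.
With at most 3 per hour and 5 meetings, at least 2 hours are needed.
Could 2 hours be enough, i.e. nothing placed later than 11am? No: One-on-one must come after Planning (at 10am or later) → {11am}; Planning must come before One-on-one (at 11am or earlier) → {10am}; Retro must come after Demo (at 10am or later) → {11am}; Demo must come before Retro (at 11am or earlier) → {10am}; Planning can't share with Demo (10am) → nothing is left.
So 2 hours is not enough.
3 works (last occupied hour: 12pm): for example Retro -> 11am, Demo -> 10am, Sync -> 10am, Planning -> 11am, One-on-one -> 12pm.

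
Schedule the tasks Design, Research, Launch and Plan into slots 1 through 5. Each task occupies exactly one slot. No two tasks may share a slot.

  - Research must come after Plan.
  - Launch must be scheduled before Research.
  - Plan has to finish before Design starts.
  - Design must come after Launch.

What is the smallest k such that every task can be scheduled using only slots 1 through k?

4

The precedence chain requires at least 2 distinct slots.
With at most 1 per slot and 4 tasks, at least 4 slots are needed.
4 works (last occupied slot: 4): for example Plan=2; Launch=1; Design=3; Research=4.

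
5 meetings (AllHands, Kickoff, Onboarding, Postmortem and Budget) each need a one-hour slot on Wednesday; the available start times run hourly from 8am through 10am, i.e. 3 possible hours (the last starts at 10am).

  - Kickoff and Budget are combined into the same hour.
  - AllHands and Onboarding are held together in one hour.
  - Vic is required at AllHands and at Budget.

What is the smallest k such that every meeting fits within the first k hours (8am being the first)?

2 hours

Could 1 hour be enough, i.e. nothing placed later than 8am? No: Budget can't share with AllHands (8am) → nothing is left.
So 1 hour is not enough.
2 works (last occupied hour: 9am): for example AllHands in 8am; Postmortem in 8am; Budget in 9am; Onboarding in 8am; Kickoff in 9am.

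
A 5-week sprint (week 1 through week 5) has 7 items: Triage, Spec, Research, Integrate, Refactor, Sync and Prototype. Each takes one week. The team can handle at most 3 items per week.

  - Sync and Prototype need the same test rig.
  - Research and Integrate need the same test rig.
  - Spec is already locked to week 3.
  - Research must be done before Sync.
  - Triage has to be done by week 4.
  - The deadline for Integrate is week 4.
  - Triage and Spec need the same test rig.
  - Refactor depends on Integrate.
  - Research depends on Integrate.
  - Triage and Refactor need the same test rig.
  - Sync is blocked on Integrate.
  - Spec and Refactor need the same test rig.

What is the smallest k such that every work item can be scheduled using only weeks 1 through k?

The precedence chain requires at least 3 distinct weeks.
With at most 3 per week and 7 work items, at least 3 weeks are needed.
3 works (last occupied week: week 3): for example Triage=week 1; Integrate=week 1; Spec=week 3; Research=week 2; Prototype=week 1; Sync=week 3; Refactor=week 2.

3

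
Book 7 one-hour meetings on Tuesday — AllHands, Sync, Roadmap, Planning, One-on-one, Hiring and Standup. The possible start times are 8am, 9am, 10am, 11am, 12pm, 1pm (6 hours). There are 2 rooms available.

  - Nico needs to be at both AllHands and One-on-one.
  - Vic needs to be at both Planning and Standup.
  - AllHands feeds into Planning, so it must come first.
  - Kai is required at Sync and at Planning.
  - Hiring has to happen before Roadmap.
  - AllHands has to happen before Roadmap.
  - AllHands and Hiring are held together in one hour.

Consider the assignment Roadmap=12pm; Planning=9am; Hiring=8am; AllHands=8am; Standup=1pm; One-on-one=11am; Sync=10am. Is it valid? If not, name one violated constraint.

Yes, all constraints hold

AllHands has to happen before Roadmap — holds.
AllHands and Hiring are held together in one hour — holds.
Nico needs to be at both AllHands and One-on-one — holds.
There are 2 rooms available — holds.
Vic needs to be at both Planning and Standup — holds.
Kai is required at Sync and at Planning — holds.
AllHands feeds into Planning, so it must come first — holds.
Hiring has to happen before Roadmap — holds.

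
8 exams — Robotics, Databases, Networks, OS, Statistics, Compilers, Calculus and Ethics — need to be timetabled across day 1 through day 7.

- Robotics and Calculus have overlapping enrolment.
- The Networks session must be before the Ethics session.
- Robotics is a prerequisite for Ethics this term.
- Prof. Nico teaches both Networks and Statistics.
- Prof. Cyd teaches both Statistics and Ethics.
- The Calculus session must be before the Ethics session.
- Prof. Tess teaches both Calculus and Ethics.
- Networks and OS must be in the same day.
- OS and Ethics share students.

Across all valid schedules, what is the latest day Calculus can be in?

Downstream work caps Calculus at day 6.
Calculus at day 6 is achievable: Ethics=day 7, Calculus=day 6, Networks=day 1, OS=day 1, Databases=day 1, Robotics=day 1, Compilers=day 1, Statistics=day 2.

day 6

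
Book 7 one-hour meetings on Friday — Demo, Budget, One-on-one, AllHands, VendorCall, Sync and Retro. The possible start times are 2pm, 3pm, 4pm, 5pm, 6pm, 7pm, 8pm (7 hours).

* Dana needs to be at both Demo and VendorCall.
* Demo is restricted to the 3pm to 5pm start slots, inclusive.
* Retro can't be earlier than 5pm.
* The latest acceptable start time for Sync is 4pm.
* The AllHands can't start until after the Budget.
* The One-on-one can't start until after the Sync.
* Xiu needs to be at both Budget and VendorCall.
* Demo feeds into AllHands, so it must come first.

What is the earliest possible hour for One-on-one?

3pm

Precedence pushes One-on-one to at least 3pm.
One-on-one at 3pm is achievable: Budget -> 2pm; Sync -> 2pm; One-on-one -> 3pm; Demo -> 3pm; Retro -> 5pm; VendorCall -> 4pm; AllHands -> 4pm.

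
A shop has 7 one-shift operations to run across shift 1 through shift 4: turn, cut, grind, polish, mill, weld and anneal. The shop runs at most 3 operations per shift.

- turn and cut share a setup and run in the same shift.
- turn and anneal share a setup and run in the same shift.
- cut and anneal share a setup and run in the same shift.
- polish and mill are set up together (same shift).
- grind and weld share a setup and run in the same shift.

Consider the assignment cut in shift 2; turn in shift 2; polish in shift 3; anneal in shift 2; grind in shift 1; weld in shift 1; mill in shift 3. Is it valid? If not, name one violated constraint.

Yes, all constraints hold

grind and weld share a setup and run in the same shift — holds.
The shop runs at most 3 operations per shift — holds.
polish and mill are set up together (same shift) — holds.
turn and anneal share a setup and run in the same shift — holds.
cut and anneal share a setup and run in the same shift — holds.
turn and cut share a setup and run in the same shift — holds.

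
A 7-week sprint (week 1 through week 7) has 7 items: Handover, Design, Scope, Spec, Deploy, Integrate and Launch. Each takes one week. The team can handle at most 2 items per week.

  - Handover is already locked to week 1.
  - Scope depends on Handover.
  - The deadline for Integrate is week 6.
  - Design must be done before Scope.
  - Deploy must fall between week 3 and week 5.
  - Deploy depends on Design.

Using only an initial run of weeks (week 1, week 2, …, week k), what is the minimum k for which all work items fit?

4 weeks

The precedence chain requires at least 2 distinct weeks.
With at most 2 per week and 7 work items, at least 4 weeks are needed.
Deploy can't be placed before week 3, so the schedule must run through at least week 3.
4 works (last occupied week: week 4): for example Spec in week 2, Scope in week 2, Integrate in week 3, Deploy in week 3, Design in week 1, Launch in week 4, Handover in week 1.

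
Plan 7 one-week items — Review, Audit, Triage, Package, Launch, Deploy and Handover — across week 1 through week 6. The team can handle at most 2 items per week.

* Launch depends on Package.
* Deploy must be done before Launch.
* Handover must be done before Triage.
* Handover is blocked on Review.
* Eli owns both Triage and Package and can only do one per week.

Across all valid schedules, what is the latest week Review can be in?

Downstream work caps Review at week 4.
Review at week 4 is achievable: Review=week 4; Launch=week 2; Handover=week 5; Deploy=week 1; Package=week 1; Triage=week 6; Audit=week 2.

week 4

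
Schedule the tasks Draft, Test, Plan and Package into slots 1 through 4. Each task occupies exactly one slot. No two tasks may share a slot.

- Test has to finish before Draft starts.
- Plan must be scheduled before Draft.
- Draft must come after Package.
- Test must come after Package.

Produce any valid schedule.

Package -> 1, Plan -> 3, Test -> 2, Draft -> 4

Checking: Plan(3) before Draft(4); Package(1) before Draft(4); Package(1) before Test(2); Test(2) before Draft(4); max 1 per slot (cap 1).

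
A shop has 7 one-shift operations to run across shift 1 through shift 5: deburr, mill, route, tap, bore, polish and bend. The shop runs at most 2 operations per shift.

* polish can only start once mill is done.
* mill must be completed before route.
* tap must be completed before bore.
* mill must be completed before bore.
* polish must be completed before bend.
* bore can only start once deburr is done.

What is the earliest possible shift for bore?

shift 3

Precedence pushes bore to at least shift 2.
bore at shift 3 is achievable: bend -> shift 4, bore -> shift 3, deburr -> shift 1, route -> shift 3, mill -> shift 1, polish -> shift 2, tap -> shift 2.
Nothing earlier works — the capacity limit rule out every shift before shift 3.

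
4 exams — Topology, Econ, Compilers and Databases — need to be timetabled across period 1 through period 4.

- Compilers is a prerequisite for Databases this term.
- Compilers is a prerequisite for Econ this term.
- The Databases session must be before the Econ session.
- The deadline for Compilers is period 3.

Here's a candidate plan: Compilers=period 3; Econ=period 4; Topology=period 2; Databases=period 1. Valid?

Invalid. Compilers is a prerequisite for Databases this term.

The deadline for Compilers is period 3 — holds.
Compilers is a prerequisite for Econ this term — holds.
The Databases session must be before the Econ session — holds.
Compilers is a prerequisite for Databases this term — violated.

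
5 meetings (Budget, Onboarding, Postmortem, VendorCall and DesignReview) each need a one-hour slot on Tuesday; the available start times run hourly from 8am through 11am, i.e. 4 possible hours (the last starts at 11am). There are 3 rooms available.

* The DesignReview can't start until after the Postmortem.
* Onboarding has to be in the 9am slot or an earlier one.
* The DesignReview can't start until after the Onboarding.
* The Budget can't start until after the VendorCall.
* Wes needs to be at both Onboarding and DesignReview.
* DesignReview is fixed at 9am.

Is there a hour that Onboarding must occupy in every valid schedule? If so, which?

Onboarding's window is 8am–9am.
DesignReview is fixed at 9am, and Onboarding can't share a hour with DesignReview.
So Onboarding must be 8am.

8am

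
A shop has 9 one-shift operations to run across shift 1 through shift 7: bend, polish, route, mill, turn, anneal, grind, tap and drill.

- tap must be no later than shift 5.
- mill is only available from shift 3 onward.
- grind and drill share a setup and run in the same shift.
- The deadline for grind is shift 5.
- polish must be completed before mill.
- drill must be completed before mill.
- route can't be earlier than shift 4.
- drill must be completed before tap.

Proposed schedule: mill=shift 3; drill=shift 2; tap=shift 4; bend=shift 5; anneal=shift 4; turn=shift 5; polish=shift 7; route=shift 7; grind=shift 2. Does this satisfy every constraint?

polish must be completed before mill — violated.
route can't be earlier than shift 4 — holds.
tap must be no later than shift 5 — holds.
The deadline for grind is shift 5 — holds.
drill must be completed before tap — holds.
mill is only available from shift 3 onward — holds.
grind and drill share a setup and run in the same shift — holds.
drill must be completed before mill — holds.

No — it violates: polish must be completed before mill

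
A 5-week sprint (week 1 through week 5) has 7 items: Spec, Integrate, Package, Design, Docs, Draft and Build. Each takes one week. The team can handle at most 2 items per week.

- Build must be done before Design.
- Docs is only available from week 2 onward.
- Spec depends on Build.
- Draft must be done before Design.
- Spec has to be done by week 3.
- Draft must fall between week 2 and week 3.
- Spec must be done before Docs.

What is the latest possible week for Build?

week 2

Downstream work caps Build at week 2.
Build at week 2 is achievable: Package -> week 1, Design -> week 3, Docs -> week 4, Build -> week 2, Draft -> week 2, Integrate -> week 1, Spec -> week 3.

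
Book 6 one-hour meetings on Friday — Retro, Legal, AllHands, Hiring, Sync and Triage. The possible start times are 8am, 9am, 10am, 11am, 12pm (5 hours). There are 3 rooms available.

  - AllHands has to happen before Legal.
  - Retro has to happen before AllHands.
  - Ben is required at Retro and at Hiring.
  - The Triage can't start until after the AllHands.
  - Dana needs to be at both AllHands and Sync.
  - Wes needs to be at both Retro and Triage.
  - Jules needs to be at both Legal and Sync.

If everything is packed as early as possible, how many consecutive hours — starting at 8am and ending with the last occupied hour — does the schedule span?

3

The precedence chain requires at least 3 distinct hours.
With at most 3 per hour and 6 meetings, at least 2 hours are needed.
3 works (last occupied hour: 10am): for example Hiring=9am, Retro=8am, AllHands=9am, Triage=10am, Sync=8am, Legal=10am.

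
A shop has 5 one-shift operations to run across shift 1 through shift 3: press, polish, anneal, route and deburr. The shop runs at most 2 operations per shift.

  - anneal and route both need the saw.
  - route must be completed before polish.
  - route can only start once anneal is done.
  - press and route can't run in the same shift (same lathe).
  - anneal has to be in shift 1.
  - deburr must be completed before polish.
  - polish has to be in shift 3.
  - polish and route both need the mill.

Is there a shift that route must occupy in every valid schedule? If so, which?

shift 2

anneal is fixed at shift 1 and must come before route, so route is at least shift 2.
polish is fixed at shift 3 and must come after route, so route is at most shift 2.
So route must be shift 2.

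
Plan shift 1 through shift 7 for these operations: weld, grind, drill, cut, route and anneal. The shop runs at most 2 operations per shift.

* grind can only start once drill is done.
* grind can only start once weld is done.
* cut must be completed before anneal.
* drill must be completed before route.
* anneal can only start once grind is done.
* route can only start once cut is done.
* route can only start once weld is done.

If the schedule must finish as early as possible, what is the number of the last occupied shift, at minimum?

3

The precedence chain requires at least 3 distinct shifts.
With at most 2 per shift and 6 operations, at least 3 shifts are needed.
3 works (last occupied shift: shift 3): for example grind=shift 2; drill=shift 1; weld=shift 1; anneal=shift 3; cut=shift 2; route=shift 3.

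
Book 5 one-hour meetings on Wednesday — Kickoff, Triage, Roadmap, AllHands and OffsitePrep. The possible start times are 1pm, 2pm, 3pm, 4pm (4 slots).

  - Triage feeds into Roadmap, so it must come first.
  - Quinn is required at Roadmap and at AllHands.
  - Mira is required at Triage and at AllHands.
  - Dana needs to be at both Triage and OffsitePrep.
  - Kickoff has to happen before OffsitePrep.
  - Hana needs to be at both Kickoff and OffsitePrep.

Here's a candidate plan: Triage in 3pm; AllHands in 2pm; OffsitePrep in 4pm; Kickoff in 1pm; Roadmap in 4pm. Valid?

Dana needs to be at both Triage and OffsitePrep — holds.
Triage feeds into Roadmap, so it must come first — holds.
Quinn is required at Roadmap and at AllHands — holds.
Kickoff has to happen before OffsitePrep — holds.
Mira is required at Triage and at AllHands — holds.
Hana needs to be at both Kickoff and OffsitePrep — holds.

Yes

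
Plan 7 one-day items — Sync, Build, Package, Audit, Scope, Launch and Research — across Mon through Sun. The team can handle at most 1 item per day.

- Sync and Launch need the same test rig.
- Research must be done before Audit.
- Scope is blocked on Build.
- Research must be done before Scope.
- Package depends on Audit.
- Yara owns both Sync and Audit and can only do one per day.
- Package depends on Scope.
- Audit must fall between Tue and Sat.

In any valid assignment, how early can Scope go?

Wed

Precedence pushes Scope to at least Tue; downstream work caps Scope at Sat.
Scope at Wed is achievable: Sync=Sat, Build=Tue, Launch=Sun, Research=Mon, Package=Fri, Scope=Wed, Audit=Thu.
Nothing earlier works — the conflict and capacity constraints rule out every day before Wed.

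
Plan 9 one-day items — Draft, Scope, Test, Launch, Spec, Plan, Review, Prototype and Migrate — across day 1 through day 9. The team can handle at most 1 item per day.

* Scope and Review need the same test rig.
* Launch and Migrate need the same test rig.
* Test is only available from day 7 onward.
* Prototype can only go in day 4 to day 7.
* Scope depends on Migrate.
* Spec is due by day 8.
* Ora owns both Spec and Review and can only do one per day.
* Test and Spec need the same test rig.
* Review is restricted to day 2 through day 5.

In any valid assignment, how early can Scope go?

Precedence pushes Scope to at least day 2.
Scope at day 2 is achievable: Draft -> day 6, Review -> day 3, Scope -> day 2, Plan -> day 9, Launch -> day 8, Spec -> day 5, Prototype -> day 4, Test -> day 7, Migrate -> day 1.

day 2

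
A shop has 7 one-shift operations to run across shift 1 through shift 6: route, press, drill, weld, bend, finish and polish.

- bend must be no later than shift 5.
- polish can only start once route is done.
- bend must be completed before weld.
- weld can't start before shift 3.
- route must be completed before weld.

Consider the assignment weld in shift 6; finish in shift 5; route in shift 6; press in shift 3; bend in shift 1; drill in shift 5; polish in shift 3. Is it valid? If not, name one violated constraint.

polish can only start once route is done — violated.
bend must be no later than shift 5 — holds.
weld can't start before shift 3 — holds.
route must be completed before weld — violated.
bend must be completed before weld — holds.

No — it violates: polish can only start once route is done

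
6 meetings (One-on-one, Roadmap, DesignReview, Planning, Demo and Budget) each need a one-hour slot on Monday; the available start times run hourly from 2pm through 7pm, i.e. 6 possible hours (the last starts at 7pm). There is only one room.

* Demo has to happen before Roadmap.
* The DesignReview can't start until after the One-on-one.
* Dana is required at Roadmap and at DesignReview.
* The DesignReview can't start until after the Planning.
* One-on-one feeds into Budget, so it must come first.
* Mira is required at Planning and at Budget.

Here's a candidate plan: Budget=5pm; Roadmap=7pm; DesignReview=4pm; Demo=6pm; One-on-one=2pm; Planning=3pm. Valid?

Yes

Mira is required at Planning and at Budget — holds.
The DesignReview can't start until after the Planning — holds.
Demo has to happen before Roadmap — holds.
The DesignReview can't start until after the One-on-one — holds.
Dana is required at Roadmap and at DesignReview — holds.
One-on-one feeds into Budget, so it must come first — holds.
There is only one room — holds.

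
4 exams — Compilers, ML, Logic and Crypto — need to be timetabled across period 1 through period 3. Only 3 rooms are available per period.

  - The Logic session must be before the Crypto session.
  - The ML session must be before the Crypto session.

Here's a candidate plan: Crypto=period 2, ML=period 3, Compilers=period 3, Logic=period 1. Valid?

No — it violates: The ML session must be before the Crypto session

The ML session must be before the Crypto session — violated.
The Logic session must be before the Crypto session — holds.
Only 3 rooms are available per period — holds.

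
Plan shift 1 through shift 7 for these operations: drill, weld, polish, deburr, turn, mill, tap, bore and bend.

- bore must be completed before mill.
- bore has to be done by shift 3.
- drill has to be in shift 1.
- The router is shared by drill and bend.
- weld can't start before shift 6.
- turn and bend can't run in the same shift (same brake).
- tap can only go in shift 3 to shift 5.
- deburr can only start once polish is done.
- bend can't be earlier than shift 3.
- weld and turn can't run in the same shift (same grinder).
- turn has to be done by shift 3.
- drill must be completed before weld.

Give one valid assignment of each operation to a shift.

bore=shift 1, deburr=shift 2, turn=shift 1, polish=shift 1, mill=shift 2, bend=shift 3, weld=shift 6, drill=shift 1, tap=shift 3

Checking: bore(shift 1) before mill(shift 2); polish(shift 1) before deburr(shift 2); drill(shift 1) before weld(shift 6); drill(shift 1) != bend(shift 3); weld(shift 6) != turn(shift 1); turn(shift 1) != bend(shift 3); tap=shift 3 in [shift 3,shift 5]; bend=shift 3 in [shift 3,shift 7]; drill=shift 1 in [shift 1,shift 1]; weld=shift 6 in [shift 6,shift 7]; turn=shift 1 in [shift 1,shift 3]; bore=shift 1 in [shift 1,shift 3].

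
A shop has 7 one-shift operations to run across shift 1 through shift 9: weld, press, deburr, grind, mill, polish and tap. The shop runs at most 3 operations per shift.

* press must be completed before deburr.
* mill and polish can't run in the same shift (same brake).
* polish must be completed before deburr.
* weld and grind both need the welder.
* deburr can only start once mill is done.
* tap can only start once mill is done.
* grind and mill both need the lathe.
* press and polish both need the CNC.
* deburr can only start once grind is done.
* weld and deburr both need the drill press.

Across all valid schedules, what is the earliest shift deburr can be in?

shift 3

Precedence pushes deburr to at least shift 2.
deburr at shift 3 is achievable: press in shift 1, tap in shift 2, weld in shift 1, mill in shift 1, deburr in shift 3, grind in shift 2, polish in shift 2.
Nothing earlier works — the conflict and capacity constraints rule out every shift before shift 3.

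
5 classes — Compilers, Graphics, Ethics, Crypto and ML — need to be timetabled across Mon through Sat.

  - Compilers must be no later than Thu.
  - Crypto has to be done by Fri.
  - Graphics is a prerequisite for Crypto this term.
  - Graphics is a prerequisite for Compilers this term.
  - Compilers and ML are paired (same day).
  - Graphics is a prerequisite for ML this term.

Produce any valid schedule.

Compilers in Tue; Graphics in Mon; Ethics in Mon; ML in Tue; Crypto in Tue

Checking: Graphics(Mon) before Compilers(Tue); Graphics(Mon) before Crypto(Tue); Graphics(Mon) before ML(Tue); Compilers = ML = Tue; Crypto=Tue in [Mon,Fri]; Compilers=Tue in [Mon,Thu].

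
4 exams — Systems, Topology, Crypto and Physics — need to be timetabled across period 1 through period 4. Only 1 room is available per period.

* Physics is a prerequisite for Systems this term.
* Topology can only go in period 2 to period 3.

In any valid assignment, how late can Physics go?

period 3

Downstream work caps Physics at period 3.
Physics at period 3 is achievable: Physics in period 3; Topology in period 2; Crypto in period 1; Systems in period 4.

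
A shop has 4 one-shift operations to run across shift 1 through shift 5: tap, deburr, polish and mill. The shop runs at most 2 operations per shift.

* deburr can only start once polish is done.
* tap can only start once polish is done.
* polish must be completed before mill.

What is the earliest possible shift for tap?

shift 2

Precedence pushes tap to at least shift 2.
tap at shift 2 is achievable: tap -> shift 2, polish -> shift 1, mill -> shift 3, deburr -> shift 2.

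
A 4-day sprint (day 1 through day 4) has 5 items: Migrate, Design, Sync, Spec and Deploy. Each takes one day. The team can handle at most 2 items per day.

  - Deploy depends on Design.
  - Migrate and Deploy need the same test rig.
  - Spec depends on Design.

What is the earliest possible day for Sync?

day 1

Sync at day 1 is achievable: Migrate -> day 3; Sync -> day 1; Spec -> day 2; Deploy -> day 2; Design -> day 1.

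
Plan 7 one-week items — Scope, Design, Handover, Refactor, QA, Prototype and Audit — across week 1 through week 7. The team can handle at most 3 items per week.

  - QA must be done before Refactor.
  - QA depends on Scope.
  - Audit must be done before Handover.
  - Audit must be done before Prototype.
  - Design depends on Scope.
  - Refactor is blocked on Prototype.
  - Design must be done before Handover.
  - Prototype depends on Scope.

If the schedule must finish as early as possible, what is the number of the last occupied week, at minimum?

The precedence chain requires at least 3 distinct weeks.
With at most 3 per week and 7 work items, at least 3 weeks are needed.
3 works (last occupied week: week 3): for example QA -> week 2; Design -> week 2; Scope -> week 1; Handover -> week 3; Audit -> week 1; Refactor -> week 3; Prototype -> week 2.

week 3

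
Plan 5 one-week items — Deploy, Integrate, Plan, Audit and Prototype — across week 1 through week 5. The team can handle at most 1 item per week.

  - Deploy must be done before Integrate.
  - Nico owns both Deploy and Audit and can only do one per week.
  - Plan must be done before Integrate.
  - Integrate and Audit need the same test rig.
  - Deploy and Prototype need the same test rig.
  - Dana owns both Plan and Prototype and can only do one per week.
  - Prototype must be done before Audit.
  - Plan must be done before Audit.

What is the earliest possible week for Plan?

Downstream work caps Plan at week 4.
Plan at week 1 is achievable: Plan -> week 1, Prototype -> week 4, Integrate -> week 3, Deploy -> week 2, Audit -> week 5.

week 1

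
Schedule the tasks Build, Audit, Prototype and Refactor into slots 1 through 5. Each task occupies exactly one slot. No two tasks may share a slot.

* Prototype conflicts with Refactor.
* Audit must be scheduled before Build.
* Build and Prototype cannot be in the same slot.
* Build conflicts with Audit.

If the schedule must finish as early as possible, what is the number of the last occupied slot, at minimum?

The precedence chain requires at least 2 distinct slots.
With at most 1 per slot and 4 tasks, at least 4 slots are needed.
4 works (last occupied slot: 4): for example Refactor=4, Audit=1, Build=2, Prototype=3.

slot 4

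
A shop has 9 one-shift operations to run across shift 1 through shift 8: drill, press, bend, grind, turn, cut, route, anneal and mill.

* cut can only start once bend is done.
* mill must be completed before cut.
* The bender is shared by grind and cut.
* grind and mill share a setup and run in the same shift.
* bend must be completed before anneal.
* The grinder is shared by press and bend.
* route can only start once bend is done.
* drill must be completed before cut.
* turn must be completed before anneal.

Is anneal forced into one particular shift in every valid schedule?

No

anneal can be shift 2 (e.g. press=shift 2, turn=shift 1, drill=shift 1, bend=shift 1, cut=shift 2, grind=shift 1, route=shift 2, mill=shift 1, anneal=shift 2) or shift 3 (e.g. cut in shift 2; turn in shift 1; drill in shift 1; mill in shift 1; route in shift 2; grind in shift 1; anneal in shift 3; bend in shift 1; press in shift 2).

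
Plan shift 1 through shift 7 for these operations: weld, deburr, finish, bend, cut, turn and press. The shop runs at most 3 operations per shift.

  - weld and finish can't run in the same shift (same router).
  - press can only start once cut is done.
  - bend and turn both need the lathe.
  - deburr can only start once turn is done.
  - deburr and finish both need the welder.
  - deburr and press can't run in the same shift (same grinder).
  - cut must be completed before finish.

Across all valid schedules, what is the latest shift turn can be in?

Downstream work caps turn at shift 6.
turn at shift 6 is achievable: turn=shift 6; press=shift 2; finish=shift 2; weld=shift 1; cut=shift 1; bend=shift 1; deburr=shift 7.

shift 6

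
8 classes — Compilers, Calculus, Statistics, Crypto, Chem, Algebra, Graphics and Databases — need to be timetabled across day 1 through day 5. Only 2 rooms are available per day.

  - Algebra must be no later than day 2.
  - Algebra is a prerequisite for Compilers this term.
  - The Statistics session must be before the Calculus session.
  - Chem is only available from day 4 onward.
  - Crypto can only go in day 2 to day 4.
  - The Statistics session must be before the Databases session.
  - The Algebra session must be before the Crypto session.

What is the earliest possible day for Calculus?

day 2

Precedence pushes Calculus to at least day 2.
Calculus at day 2 is achievable: Graphics=day 4; Crypto=day 2; Databases=day 3; Algebra=day 1; Chem=day 4; Calculus=day 2; Compilers=day 3; Statistics=day 1.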